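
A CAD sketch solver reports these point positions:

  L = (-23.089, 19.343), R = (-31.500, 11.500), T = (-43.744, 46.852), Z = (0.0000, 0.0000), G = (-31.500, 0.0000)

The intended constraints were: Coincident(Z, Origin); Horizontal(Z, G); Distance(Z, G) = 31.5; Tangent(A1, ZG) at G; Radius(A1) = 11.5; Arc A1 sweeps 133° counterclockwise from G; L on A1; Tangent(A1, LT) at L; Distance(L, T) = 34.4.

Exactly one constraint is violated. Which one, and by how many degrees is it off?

Tangent(A1, LT) at L — off by 6.10°.

Z = (0.00, 0.00) ✓; Z.y = 0.00, G.y = 0.00 ✓; |ZG| = 31.50 ✓; ∠(RG, GZ) = 90.00° ✓; |RG| = 11.50 ✓; bearing(R→L) − bearing(R→G) = 133.0° ✓; |RL| = 11.50 ✓; ∠(RL, LT) = 96.10° ✗; |LT| = 34.40 ✓.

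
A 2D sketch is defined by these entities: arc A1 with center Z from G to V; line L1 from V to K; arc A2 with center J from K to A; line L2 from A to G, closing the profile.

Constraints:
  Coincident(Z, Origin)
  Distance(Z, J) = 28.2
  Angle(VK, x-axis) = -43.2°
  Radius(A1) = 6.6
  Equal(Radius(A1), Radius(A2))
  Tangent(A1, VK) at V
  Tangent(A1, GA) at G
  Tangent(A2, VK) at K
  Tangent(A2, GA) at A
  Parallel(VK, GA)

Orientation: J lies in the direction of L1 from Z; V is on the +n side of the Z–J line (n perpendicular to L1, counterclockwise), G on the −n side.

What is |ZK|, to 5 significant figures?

28.962

The slot axis is L1's direction at -43.2°, so u = (cos -43.2°, sin -43.2°) = (0.72897, -0.68455) and n = (−sin -43.2°, cos -43.2°) = (0.68455, 0.72897). Z is at the origin and J lies 28.2 along u from Z, so J = 28.2·u = (20.557, -19.304). Tangency of A1 to both parallel lines with radius 6.6 puts V and G at Z ± 6.6·n: V = (4.5180, 4.8112), G = (-4.5180, -4.8112). Equal radii place K and A the same way about J: K = J + 6.6·n = (25.075, -14.493), A = J − 6.6·n = (16.039, -24.115). Then |ZK| = |K − Z| = 28.962.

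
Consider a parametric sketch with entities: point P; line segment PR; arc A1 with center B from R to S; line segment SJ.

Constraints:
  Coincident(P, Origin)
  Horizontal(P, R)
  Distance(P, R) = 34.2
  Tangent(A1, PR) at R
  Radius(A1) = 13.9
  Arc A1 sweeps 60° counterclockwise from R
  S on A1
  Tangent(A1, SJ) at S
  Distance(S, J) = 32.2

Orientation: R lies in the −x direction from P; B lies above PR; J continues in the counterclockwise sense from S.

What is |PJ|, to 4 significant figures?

35.36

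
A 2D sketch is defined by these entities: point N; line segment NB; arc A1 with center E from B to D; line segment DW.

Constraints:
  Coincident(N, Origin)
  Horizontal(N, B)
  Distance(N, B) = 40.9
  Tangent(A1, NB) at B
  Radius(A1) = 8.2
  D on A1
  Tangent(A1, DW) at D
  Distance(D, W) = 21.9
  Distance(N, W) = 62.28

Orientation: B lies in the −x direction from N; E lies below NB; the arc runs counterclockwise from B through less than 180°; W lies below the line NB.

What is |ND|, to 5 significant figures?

48.718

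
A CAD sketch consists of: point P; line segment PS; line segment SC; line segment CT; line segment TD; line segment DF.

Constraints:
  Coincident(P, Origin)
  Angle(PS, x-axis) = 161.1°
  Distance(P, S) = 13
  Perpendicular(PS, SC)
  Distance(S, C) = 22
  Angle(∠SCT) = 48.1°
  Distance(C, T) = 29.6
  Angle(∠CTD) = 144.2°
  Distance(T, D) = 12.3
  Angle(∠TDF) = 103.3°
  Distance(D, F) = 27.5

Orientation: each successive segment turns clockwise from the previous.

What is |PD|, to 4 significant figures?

15.22

∠SCT = 48.1° gives CT at -60.80° from the x-axis; with |CT| = 29.6, T = (9.268, -0.8137). ∠CTD = 144.2° gives TD at -96.60° from the x-axis; with |TD| = 12.3, D = (7.854, -13.03). Then |PD| = |D − P| = 15.22.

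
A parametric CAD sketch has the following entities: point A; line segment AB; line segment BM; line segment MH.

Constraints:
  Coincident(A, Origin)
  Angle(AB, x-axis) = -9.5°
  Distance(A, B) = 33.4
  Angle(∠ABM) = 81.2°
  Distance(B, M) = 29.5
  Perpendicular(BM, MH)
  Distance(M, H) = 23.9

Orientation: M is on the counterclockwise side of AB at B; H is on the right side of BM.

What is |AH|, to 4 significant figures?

61.91

A is at the origin; AB runs at -9.5° with length 33.4, so B = 33.4·(cos -9.5°, sin -9.5°) = (32.94, -5.513). ∠ABM = 81.2°, so BM runs at -9.5° + (180° − 81.2°) = 89.30° from the x-axis; with |BM| = 29.5, M = B + 29.5·(cos 89.30°, sin 89.30°) = (33.30, 23.99). BM is perpendicular to MH; with |MH| = 23.9 on the right of BM, H = M + 23.9·(0.9999, -0.01222) = (57.20, 23.69). Then |AH| = |H − A| = 61.91.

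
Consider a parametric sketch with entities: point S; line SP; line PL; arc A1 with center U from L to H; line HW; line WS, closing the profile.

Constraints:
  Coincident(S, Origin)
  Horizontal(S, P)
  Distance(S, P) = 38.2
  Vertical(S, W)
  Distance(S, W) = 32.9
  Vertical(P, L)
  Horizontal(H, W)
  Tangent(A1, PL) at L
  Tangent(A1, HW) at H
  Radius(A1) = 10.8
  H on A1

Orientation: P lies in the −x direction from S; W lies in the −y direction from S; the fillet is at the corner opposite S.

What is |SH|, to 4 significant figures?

42.82

S is at the origin; SP is horizontal with |SP| = 38.2 and P on the −x side, so P = (-38.20, 0.000). S and W share the same x with |SW| = 32.9 and W on the −y side, so W = (0.000, -32.90). The virtual corner opposite S is at (-38.20, -32.90). The tangent condition forces UL to be normal to PL and tangency of A1 to HW means the radius UH is perpendicular to HW, with radius 10.8, so the center U sits 10.8 in from both sides at U = (-27.40, -22.10). That places the tangent points at L = (-38.20, -22.10) on PL and H = (-27.40, -32.90) on HW. Then |SH| = |H − S| = 42.82.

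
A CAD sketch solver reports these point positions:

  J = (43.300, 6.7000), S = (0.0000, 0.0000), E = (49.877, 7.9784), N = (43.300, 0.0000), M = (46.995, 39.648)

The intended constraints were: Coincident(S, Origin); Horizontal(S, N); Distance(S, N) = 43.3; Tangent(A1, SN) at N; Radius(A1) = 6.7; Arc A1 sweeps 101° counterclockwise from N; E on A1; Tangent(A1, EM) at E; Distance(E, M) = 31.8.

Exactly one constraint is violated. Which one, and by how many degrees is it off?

Tangent(A1, EM) at E — off by 5.80°.

S = (0.00, 0.00) ✓; S.y = 0.00, N.y = 0.00 ✓; |SN| = 43.30 ✓; ∠(JN, NS) = 90.00° ✓; |JN| = 6.700 ✓; bearing(J→E) − bearing(J→N) = 101.0° ✓; |JE| = 6.700 ✓; ∠(JE, EM) = 95.80° ✗; |EM| = 31.80 ✓.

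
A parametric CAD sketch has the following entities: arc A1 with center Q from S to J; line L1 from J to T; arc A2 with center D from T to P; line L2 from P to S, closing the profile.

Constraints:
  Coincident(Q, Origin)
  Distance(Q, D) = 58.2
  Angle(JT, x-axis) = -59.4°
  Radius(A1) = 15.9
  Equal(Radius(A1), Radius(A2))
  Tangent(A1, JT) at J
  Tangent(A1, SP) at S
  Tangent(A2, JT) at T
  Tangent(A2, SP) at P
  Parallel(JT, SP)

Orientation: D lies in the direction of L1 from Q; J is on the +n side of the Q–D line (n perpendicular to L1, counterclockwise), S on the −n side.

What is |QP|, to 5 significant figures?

60.333

The slot axis is L1's direction at -59.4°, so u = (cos -59.4°, sin -59.4°) = (0.50904, -0.86074) and n = (−sin -59.4°, cos -59.4°) = (0.86074, 0.50904). Q is at the origin and D lies 58.2 along u from Q, so D = 58.2·u = (29.626, -50.095). Tangency of A1 to both parallel lines with radius 15.9 puts J and S at Q ± 15.9·n: J = (13.686, 8.0938), S = (-13.686, -8.0938). Equal radii place T and P the same way about D: T = D + 15.9·n = (43.312, -42.001), P = D − 15.9·n = (15.940, -58.189). Then |QP| = |P − Q| = 60.333.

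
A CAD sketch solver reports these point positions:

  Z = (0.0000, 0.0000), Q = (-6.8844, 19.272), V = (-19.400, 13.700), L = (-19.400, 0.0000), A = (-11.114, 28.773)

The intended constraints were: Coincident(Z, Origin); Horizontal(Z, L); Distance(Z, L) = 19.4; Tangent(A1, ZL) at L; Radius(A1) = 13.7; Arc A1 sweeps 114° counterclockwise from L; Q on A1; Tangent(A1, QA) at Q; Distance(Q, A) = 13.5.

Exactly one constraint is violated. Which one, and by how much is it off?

Distance(Q, A) = 13.5 — off by 3.10.

Z = (0.00, 0.00) ✓; Z.y = 0.00, L.y = 0.00 ✓; |ZL| = 19.40 ✓; ∠(VL, LZ) = 90.00° ✓; |VL| = 13.70 ✓; bearing(V→Q) − bearing(V→L) = 114.0° ✓; |VQ| = 13.70 ✓; ∠(VQ, QA) = 90.00° ✓; |QA| = 10.40 ✗.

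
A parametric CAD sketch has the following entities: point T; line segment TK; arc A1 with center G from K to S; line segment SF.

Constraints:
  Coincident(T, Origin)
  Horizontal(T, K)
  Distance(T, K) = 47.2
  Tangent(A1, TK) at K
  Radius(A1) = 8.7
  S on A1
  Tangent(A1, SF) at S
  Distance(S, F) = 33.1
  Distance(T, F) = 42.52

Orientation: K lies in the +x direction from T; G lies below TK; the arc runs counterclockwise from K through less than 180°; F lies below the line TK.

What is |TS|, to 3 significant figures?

39.7

Checks: |GS| = 8.700 ✓; ∠(GS, SF) = 90.00° ✓; |SF| = 33.10 ✓; |TF| = 42.52 ✓.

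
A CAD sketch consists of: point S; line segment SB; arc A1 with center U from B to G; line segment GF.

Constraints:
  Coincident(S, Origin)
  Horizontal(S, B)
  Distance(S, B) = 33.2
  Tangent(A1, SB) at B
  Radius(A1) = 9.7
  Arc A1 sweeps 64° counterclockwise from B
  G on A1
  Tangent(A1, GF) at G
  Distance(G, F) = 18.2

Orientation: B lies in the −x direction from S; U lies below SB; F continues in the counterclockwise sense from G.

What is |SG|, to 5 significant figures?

42.271

The tangent condition forces UB to be normal to SB, so U = B + (0, -9.7) = (-33.200, -9.7000). On A1, B sits at bearing 90° from U; a 64° counterclockwise sweep puts G at bearing 154°, so G = U + 9.7·(cos 154°, sin 154°) = (-41.918, -5.4478). Then |SG| = |G − S| = 42.271.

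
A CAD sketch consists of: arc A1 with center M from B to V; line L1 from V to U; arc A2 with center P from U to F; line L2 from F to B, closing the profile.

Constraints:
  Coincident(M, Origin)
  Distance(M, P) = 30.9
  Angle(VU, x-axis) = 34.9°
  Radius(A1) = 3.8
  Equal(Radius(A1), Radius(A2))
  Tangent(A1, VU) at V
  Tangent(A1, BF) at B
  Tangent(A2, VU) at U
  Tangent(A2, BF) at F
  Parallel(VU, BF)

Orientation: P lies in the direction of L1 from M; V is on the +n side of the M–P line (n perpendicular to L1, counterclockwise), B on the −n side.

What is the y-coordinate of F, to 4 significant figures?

14.56

The slot axis is L1's direction at 34.9°, so u = (cos 34.9°, sin 34.9°) = (0.8202, 0.5721) and n = (−sin 34.9°, cos 34.9°) = (-0.5721, 0.8202). M is at the origin and P lies 30.9 along u from M, so P = 30.9·u = (25.34, 17.68). Tangency of A1 to both parallel lines with radius 3.8 puts V and B at M ± 3.8·n: V = (-2.174, 3.117), B = (2.174, -3.117). Equal radii place U and F the same way about P: U = P + 3.8·n = (23.17, 20.80), F = P − 3.8·n = (27.52, 14.56). So F.y = 14.56.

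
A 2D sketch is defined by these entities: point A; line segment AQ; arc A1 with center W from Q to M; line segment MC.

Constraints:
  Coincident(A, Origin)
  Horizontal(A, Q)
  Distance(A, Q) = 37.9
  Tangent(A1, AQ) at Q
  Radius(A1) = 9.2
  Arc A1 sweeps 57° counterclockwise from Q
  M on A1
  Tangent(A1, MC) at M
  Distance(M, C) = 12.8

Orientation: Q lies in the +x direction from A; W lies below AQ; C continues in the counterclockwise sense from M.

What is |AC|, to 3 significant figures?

27.6

A is at the origin; A and Q share the same y with |AQ| = 37.9 and Q on the +x side, so Q = (37.9, 0.00). A1 meets AQ tangentially, so WQ is at right angles to AQ, so W = Q + (0, -9.2) = (37.9, -9.20). On A1, Q sits at bearing 90° from W; a 57° counterclockwise sweep puts M at bearing 147°, so M = W + 9.2·(cos 147°, sin 147°) = (30.2, -4.19). The tangent condition forces WM to be normal to MC, so MC runs along (−sin 147°, cos 147°); with |MC| = 12.8, C = (23.2, -14.9). Then |AC| = |C − A| = 27.6.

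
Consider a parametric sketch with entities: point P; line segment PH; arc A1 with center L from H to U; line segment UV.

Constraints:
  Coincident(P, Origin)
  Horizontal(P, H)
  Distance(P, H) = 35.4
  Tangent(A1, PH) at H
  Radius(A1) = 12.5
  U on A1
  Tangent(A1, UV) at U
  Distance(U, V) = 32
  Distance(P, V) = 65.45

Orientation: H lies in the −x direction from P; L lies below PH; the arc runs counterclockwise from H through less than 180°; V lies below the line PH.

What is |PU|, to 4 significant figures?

49.49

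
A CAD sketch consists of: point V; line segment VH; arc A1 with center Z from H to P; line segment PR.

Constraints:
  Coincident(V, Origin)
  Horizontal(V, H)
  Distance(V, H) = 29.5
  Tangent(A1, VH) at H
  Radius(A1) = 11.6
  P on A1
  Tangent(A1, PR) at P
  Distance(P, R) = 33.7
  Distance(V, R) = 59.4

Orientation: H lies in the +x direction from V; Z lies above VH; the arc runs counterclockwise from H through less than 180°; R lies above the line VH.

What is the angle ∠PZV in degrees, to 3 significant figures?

165°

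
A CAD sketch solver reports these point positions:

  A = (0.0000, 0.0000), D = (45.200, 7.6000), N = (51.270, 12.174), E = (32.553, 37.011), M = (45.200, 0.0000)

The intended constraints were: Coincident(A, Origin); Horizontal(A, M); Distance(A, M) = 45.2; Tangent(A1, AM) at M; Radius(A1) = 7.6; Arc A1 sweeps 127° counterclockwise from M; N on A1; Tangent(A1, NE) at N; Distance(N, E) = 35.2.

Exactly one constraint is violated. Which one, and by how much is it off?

Distance(N, E) = 35.2 — off by 4.10.

A = (0.00, 0.00) ✓; A.y = 0.00, M.y = 0.00 ✓; |AM| = 45.20 ✓; ∠(DM, MA) = 90.00° ✓; |DM| = 7.600 ✓; bearing(D→N) − bearing(D→M) = 127.0° ✓; |DN| = 7.600 ✓; ∠(DN, NE) = 90.00° ✓; |NE| = 31.10 ✗.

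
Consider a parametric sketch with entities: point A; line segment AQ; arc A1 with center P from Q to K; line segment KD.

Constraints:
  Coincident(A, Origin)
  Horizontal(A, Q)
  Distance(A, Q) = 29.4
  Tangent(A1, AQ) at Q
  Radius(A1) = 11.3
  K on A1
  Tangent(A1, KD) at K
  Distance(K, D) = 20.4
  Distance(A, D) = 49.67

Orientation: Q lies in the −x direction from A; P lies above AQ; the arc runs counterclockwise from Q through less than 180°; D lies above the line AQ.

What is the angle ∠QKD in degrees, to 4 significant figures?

111.4°

Checks: |AQ| = 29.40 ✓; |PK| = 11.30 ✓; ∠(PK, KD) = 90.00° ✓; |KD| = 20.40 ✓; |AD| = 49.67 ✓.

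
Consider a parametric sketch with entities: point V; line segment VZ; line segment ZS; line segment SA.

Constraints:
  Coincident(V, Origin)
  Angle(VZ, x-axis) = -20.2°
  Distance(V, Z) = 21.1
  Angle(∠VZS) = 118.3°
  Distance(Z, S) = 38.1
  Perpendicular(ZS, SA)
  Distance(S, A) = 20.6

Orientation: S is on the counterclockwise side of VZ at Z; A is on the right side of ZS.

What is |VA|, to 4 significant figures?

62.04

V is at the origin; VZ runs at -20.2° with length 21.1, so Z = 21.1·(cos -20.2°, sin -20.2°) = (19.80, -7.286). ∠VZS = 118.3°, so ZS runs at -20.2° + (180° − 118.3°) = 41.50° from the x-axis; with |ZS| = 38.1, S = Z + 38.1·(cos 41.50°, sin 41.50°) = (48.34, 17.96). ZS ⟂ SA; with |SA| = 20.6 on the right of ZS, A = S + 20.6·(0.6626, -0.7490) = (61.99, 2.532). Then |VA| = |A − V| = 62.04.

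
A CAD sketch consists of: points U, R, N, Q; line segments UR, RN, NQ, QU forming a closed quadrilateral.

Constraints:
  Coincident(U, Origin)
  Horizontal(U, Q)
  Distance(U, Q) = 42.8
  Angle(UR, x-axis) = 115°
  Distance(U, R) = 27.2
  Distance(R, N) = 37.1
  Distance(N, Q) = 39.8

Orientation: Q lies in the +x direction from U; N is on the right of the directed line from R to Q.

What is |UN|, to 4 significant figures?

9.901

U is at the origin; UQ is horizontal with |UQ| = 42.8 and Q in +x, so Q = (42.8, 0). UR runs at 115.0° with |UR| = 27.2, so R = (-11.50, 24.65). N is determined by |RN| = 37.1 and |NQ| = 39.8 together: it lies at the intersection of circle(R, 37.1) and circle(Q, 39.8). With |RQ| = 59.63, the foot of the radical line on RQ is 28.07 from R and the perpendicular offset is √(37.1² − 28.07²) = 24.25. Taking the right-of-RQ solution: N = (4.040, -9.039).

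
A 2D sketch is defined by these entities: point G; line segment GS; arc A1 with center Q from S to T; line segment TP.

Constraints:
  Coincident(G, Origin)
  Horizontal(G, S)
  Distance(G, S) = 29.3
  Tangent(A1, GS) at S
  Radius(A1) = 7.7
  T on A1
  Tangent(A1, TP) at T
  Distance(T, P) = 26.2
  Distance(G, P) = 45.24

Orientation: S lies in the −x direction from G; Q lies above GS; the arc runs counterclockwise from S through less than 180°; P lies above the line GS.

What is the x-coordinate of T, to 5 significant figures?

-21.864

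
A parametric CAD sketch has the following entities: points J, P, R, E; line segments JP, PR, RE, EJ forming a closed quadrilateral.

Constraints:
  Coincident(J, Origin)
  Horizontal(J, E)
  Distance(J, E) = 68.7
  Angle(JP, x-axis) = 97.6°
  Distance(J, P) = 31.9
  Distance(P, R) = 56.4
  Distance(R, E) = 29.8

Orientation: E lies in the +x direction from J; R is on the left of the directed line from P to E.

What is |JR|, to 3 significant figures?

57.2

J is at the origin; JE is horizontal with |JE| = 68.7 and E in +x, so E = (68.7, 0). JP runs at 97.6° with |JP| = 31.9, so P = (-4.22, 31.6). R is determined by |PR| = 56.4 and |RE| = 29.8 together: it lies at the intersection of circle(P, 56.4) and circle(E, 29.8). With |PE| = 79.5, the foot of the radical line on PE is 54.2 from P and the perpendicular offset is √(56.4² − 54.2²) = 15.7. Taking the left-of-PE solution: R = (51.7, 24.5).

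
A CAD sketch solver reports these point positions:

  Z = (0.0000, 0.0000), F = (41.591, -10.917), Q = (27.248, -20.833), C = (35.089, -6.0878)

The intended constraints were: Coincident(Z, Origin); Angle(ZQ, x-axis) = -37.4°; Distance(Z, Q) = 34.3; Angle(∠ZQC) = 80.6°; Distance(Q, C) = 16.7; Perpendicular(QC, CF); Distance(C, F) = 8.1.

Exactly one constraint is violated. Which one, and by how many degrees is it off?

Perpendicular(QC, CF) — off by 8.60°.

Z = (0.00, 0.00) ✓; ZQ at -37.40° ✓; |ZQ| = 34.30 ✓; ∠ZQC = 80.60° ✓; |QC| = 16.70 ✓; ∠(QC, CF) = 98.60° ✗; |CF| = 8.099 ✓.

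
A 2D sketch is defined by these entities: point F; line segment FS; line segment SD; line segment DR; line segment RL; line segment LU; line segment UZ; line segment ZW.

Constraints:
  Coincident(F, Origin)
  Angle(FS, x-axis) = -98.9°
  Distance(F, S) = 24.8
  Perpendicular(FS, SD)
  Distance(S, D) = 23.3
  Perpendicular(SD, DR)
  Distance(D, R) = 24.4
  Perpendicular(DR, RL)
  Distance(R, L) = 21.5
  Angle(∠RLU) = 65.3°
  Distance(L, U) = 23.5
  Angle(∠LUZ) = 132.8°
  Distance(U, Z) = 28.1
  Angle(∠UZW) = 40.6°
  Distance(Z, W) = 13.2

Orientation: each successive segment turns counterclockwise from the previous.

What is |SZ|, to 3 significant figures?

38.7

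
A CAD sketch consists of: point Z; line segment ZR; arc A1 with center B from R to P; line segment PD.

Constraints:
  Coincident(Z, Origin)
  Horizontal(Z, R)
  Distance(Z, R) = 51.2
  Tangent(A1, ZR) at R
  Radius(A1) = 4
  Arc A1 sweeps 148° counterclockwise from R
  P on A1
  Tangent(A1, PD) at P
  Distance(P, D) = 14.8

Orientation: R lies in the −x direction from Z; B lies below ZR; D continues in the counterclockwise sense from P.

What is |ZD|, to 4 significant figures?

43.52

On A1, R sits at bearing 90° from B; a 148° counterclockwise sweep puts P at bearing 238°, so P = B + 4.0·(cos 238°, sin 238°) = (-53.32, -7.392). Since A1 is tangent to PD there, BP ⟂ PD, so PD runs along (−sin 238°, cos 238°); with |PD| = 14.8, D = (-40.77, -15.23). Then |ZD| = |D − Z| = 43.52.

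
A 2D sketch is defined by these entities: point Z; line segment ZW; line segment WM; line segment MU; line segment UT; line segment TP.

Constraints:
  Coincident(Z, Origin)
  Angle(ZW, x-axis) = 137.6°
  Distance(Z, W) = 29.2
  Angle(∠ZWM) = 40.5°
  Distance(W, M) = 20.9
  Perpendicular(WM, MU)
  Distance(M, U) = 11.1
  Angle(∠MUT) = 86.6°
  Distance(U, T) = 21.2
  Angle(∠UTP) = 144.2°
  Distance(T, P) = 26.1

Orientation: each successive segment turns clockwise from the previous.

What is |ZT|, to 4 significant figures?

24.25

Z is at the origin; ZW runs at 137.6° with length 29.2, so W = (-21.56, 19.69). ∠ZWM = 40.5° gives WM at -1.900° from the x-axis; with |WM| = 20.9, M = (-0.6744, 19.00). The perpendicularity gives MU at right angles to WM, so MU runs at -91.90°; with |MU| = 11.1, U = (-1.042, 7.903). ∠MUT = 86.6° gives UT at 174.7° from the x-axis; with |UT| = 21.2, T = (-22.15, 9.861). Then |ZT| = |T − Z| = 24.25.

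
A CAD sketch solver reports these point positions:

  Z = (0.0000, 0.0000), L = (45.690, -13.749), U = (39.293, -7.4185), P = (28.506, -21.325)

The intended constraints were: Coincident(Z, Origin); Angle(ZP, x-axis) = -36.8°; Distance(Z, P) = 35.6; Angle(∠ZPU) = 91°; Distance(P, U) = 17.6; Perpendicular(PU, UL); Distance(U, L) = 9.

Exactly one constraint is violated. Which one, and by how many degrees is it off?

Perpendicular(PU, UL) — off by 6.90°.

Z = (0.00, 0.00) ✓; ZP at -36.80° ✓; |ZP| = 35.60 ✓; ∠ZPU = 91.00° ✓; |PU| = 17.60 ✓; ∠(PU, UL) = 96.90° ✗; |UL| = 9.000 ✓.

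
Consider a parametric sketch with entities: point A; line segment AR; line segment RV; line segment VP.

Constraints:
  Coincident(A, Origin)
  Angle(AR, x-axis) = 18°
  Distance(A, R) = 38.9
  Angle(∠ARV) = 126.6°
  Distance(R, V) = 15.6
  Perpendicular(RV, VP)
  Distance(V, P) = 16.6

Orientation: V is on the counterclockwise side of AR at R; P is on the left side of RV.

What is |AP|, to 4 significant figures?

41.46

A is at the origin; AR runs at 18.0° with length 38.9, so R = 38.9·(cos 18.0°, sin 18.0°) = (37.00, 12.02). ∠ARV = 126.6°, so RV runs at 18.0° + (180° − 126.6°) = 71.40° from the x-axis; with |RV| = 15.6, V = R + 15.6·(cos 71.40°, sin 71.40°) = (41.97, 26.81). RV is perpendicular to VP; with |VP| = 16.6 on the left of RV, P = V + 16.6·(-0.9478, 0.3190) = (26.24, 32.10). Then |AP| = |P − A| = 41.46.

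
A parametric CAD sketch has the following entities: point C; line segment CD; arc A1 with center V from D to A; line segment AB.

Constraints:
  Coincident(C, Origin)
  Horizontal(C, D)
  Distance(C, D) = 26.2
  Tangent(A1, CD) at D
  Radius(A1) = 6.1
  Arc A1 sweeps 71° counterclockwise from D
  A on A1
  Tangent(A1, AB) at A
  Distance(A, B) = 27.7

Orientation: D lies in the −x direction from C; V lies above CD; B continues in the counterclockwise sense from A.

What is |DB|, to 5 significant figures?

33.720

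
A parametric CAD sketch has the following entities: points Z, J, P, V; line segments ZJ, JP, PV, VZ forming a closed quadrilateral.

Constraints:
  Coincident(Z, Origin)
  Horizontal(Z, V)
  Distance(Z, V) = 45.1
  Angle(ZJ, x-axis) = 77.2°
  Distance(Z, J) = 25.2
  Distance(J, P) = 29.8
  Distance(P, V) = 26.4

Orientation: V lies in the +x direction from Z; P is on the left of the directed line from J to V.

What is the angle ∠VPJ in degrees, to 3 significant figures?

112°

Checks: |JP| = 29.80 ✓; |PV| = 26.40 ✓.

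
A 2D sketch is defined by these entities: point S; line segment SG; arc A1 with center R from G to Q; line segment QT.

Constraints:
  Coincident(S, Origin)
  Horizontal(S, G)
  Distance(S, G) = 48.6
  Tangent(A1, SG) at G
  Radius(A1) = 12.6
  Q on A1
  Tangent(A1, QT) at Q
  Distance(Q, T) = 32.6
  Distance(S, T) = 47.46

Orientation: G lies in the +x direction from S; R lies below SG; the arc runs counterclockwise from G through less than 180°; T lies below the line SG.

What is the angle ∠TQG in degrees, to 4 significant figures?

144.3°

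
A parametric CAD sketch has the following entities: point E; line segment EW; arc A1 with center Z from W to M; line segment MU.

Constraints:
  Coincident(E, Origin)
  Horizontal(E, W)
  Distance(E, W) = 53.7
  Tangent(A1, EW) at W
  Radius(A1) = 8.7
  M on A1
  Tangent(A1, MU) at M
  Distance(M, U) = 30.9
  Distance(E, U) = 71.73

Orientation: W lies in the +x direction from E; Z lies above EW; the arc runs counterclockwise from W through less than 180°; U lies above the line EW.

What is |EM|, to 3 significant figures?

63.1

Checks: |ZM| = 8.700 ✓; ∠(ZM, MU) = 90.00° ✓; |MU| = 30.90 ✓; |EU| = 71.73 ✓.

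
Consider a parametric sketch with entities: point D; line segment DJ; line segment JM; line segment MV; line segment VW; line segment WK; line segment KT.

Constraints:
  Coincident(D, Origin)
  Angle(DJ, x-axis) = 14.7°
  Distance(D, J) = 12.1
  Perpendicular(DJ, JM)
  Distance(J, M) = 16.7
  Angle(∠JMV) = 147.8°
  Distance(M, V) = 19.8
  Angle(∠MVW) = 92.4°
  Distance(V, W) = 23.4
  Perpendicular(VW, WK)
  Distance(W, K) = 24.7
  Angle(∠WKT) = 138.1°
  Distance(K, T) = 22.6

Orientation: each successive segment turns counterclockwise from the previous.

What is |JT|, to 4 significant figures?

7.295

D is at the origin; DJ runs at 14.7° with length 12.1, so J = (11.70, 3.070). DJ is perpendicular to JM, so JM runs at 104.7°; with |JM| = 16.7, M = (7.466, 19.22). ∠JMV = 147.8° gives MV at 136.9° from the x-axis; with |MV| = 19.8, V = (-6.991, 32.75). ∠MVW = 92.4° gives VW at -135.5° from the x-axis; with |VW| = 23.4, W = (-23.68, 16.35). VW ⟂ WK, so WK runs at -45.50°; with |WK| = 24.7, K = (-6.369, -1.266). ∠WKT = 138.1° gives KT at -3.600° from the x-axis; with |KT| = 22.6, T = (16.19, -2.685). Then |JT| = |T − J| = 7.295.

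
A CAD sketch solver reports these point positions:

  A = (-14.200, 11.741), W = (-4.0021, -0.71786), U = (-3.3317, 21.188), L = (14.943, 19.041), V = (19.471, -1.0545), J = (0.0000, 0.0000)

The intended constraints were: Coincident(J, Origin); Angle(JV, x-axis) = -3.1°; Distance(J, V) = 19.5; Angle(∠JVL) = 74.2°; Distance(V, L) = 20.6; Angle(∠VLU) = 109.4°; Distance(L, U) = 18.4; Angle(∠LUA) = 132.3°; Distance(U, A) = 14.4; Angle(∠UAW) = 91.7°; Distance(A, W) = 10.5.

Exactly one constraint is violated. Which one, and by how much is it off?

Distance(A, W) = 10.5 — off by 5.60.

J = (0.00, 0.00) ✓; JV at -3.100° ✓; |JV| = 19.50 ✓; ∠JVL = 74.20° ✓; |VL| = 20.60 ✓; ∠VLU = 109.4° ✓; |LU| = 18.40 ✓; ∠LUA = 132.3° ✓; |UA| = 14.40 ✓; ∠UAW = 91.70° ✓; |AW| = 16.10 ✗.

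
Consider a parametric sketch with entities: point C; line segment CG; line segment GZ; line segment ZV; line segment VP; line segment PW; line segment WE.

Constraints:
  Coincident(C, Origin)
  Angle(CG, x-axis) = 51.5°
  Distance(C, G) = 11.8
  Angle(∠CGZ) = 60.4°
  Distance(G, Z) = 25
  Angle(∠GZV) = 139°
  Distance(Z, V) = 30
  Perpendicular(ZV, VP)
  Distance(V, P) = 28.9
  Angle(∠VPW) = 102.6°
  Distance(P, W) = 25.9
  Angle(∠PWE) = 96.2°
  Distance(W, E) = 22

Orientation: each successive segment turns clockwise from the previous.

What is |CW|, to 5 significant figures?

18.914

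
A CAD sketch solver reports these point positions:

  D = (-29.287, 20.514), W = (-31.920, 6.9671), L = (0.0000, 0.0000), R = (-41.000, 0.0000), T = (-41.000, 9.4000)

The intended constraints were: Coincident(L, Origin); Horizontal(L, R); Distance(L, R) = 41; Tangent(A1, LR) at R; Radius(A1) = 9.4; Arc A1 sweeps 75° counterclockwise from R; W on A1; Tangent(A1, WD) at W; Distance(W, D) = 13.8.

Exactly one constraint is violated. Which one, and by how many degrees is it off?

Tangent(A1, WD) at W — off by 4.00°.

L = (0.00, 0.00) ✓; L.y = 0.00, R.y = 0.00 ✓; |LR| = 41.00 ✓; ∠(TR, RL) = 90.00° ✓; |TR| = 9.400 ✓; bearing(T→W) − bearing(T→R) = 75.00° ✓; |TW| = 9.400 ✓; ∠(TW, WD) = 86.00° ✗; |WD| = 13.80 ✓.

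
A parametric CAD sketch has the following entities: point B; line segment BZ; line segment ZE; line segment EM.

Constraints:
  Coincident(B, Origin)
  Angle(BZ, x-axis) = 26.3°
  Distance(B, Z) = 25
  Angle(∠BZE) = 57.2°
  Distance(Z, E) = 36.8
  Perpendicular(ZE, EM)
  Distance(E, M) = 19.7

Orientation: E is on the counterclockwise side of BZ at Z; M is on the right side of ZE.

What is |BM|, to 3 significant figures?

46.9

∠BZE = 57.2°, so ZE runs at 26.3° + (180° − 57.2°) = 149° from the x-axis; with |ZE| = 36.8, E = Z + 36.8·(cos 149°, sin 149°) = (-9.16, 30.0). The perpendicularity gives EM at right angles to ZE; with |EM| = 19.7 on the right of ZE, M = E + 19.7·(0.514, 0.858) = (0.952, 46.9). Then |BM| = |M − B| = 46.9.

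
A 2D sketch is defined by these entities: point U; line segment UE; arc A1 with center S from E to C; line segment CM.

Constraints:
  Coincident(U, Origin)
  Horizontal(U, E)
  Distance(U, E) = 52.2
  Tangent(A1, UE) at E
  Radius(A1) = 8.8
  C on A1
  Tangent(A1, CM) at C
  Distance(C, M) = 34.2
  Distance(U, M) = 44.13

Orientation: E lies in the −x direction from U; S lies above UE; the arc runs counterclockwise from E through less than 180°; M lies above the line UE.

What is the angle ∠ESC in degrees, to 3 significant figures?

60.7°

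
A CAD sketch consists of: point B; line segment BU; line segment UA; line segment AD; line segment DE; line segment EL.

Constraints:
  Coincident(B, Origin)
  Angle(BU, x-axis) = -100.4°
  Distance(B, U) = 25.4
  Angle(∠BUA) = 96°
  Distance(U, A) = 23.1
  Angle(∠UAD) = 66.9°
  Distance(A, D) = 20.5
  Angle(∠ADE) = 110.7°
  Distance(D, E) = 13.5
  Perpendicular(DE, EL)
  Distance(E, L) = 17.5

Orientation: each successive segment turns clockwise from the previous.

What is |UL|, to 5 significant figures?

2.4389

∠ADE = 110.7° gives DE at -6.8000° from the x-axis; with |DE| = 13.5, E = (-4.7462, -6.6252). DE is perpendicular to EL, so EL runs at -96.800°; with |EL| = 17.5, L = (-6.8183, -24.002). Then |UL| = |L − U| = 2.4389.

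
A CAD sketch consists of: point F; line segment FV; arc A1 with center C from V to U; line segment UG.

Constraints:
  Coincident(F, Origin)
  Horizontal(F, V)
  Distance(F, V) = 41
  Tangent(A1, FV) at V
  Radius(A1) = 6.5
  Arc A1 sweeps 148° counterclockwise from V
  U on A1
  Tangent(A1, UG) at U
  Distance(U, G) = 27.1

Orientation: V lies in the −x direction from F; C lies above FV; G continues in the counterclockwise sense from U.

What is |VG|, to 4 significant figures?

32.82

On A1, V sits at bearing -90° from C; a 148° counterclockwise sweep puts U at bearing 58°, so U = C + 6.5·(cos 58°, sin 58°) = (-37.56, 12.01). Tangency of A1 to UG means the radius CU is perpendicular to UG, so UG runs along (−sin 58°, cos 58°); with |UG| = 27.1, G = (-60.54, 26.37). Then |VG| = |G − V| = 32.82.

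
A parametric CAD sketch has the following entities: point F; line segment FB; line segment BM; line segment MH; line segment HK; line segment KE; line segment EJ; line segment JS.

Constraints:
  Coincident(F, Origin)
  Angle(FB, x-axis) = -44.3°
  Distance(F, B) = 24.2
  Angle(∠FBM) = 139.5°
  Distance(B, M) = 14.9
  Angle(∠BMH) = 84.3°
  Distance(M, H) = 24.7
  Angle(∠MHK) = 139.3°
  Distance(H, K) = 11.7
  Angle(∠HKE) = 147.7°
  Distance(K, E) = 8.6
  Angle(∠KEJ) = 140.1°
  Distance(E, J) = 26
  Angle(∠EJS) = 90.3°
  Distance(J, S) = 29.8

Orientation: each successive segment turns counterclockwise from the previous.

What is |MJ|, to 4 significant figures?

47.53

F is at the origin; FB runs at -44.3° with length 24.2, so B = (17.32, -16.90). ∠FBM = 139.5° gives BM at -3.800° from the x-axis; with |BM| = 14.9, M = (32.19, -17.89). ∠BMH = 84.3° gives MH at 91.90° from the x-axis; with |MH| = 24.7, H = (31.37, 6.797). ∠MHK = 139.3° gives HK at 132.6° from the x-axis; with |HK| = 11.7, K = (23.45, 15.41). ∠HKE = 147.7° gives KE at 164.9° from the x-axis; with |KE| = 8.6, E = (15.15, 17.65). ∠KEJ = 140.1° gives EJ at -155.2° from the x-axis; with |EJ| = 26.0, J = (-8.457, 6.744). Then |MJ| = |J − M| = 47.53.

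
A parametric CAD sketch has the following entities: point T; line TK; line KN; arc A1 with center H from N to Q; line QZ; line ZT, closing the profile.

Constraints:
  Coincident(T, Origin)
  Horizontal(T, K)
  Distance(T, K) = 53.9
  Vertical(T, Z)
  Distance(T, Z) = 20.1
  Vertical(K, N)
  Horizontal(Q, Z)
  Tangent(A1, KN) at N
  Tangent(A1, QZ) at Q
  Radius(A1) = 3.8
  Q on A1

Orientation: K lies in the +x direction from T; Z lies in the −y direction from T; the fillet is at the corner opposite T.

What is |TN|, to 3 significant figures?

56.3

T is at the origin; TK is horizontal with |TK| = 53.9 and K on the +x side, so K = (53.9, 0.00). T and Z share the same x with |TZ| = 20.1 and Z on the −y side, so Z = (0.00, -20.1). The virtual corner opposite T is at (53.9, -20.1). The tangent condition forces HN to be normal to KN and tangency of A1 to QZ means the radius HQ is perpendicular to QZ, with radius 3.8, so the center H sits 3.8 in from both sides at H = (50.1, -16.3). That places the tangent points at N = (53.9, -16.3) on KN and Q = (50.1, -20.1) on QZ. Then |TN| = |N − T| = 56.3.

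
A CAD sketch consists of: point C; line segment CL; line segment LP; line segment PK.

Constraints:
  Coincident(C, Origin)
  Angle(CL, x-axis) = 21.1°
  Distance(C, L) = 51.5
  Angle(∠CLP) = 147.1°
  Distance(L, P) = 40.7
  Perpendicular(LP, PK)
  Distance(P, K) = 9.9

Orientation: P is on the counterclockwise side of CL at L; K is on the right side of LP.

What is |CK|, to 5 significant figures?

92.089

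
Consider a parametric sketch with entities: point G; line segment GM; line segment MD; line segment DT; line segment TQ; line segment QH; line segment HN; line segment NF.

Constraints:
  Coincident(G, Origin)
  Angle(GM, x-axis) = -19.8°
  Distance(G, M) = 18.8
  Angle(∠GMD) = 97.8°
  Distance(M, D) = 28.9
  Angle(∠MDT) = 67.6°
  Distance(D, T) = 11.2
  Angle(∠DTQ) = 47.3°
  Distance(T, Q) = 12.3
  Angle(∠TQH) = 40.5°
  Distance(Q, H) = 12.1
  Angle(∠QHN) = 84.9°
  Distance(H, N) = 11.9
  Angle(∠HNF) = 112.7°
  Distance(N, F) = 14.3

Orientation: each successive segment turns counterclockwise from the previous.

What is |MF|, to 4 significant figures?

16.49

G is at the origin; GM runs at -19.8° with length 18.8, so M = (17.69, -6.368). ∠GMD = 97.8° gives MD at 62.40° from the x-axis; with |MD| = 28.9, D = (31.08, 19.24). ∠MDT = 67.6° gives DT at 174.8° from the x-axis; with |DT| = 11.2, T = (19.92, 20.26). ∠DTQ = 47.3° gives TQ at -52.50° from the x-axis; with |TQ| = 12.3, Q = (27.41, 10.50). ∠TQH = 40.5° gives QH at 87.00° from the x-axis; with |QH| = 12.1, H = (28.04, 22.58). ∠QHN = 84.9° gives HN at -177.9° from the x-axis; with |HN| = 11.9, N = (16.15, 22.15). ∠HNF = 112.7° gives NF at -110.6° from the x-axis; with |NF| = 14.3, F = (11.12, 8.762). Then |MF| = |F − M| = 16.49.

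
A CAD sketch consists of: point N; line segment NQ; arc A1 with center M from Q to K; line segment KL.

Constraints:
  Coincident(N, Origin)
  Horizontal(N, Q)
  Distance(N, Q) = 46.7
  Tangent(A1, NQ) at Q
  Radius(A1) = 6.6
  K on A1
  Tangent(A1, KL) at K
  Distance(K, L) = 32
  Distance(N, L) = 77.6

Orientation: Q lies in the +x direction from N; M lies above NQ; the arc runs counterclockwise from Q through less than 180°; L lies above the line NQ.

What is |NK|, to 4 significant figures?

51.60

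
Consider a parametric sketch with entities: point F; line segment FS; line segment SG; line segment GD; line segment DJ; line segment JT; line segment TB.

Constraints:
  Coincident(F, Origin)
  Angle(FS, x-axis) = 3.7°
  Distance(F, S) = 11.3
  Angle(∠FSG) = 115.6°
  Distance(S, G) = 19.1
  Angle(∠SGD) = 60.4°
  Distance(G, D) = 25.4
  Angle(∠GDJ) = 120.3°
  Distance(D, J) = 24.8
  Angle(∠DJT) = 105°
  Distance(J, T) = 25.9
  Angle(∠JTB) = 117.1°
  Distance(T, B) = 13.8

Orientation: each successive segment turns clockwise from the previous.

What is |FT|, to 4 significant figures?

24.02

F is at the origin; FS runs at 3.7° with length 11.3, so S = (11.28, 0.7292). ∠FSG = 115.6° gives SG at -60.70° from the x-axis; with |SG| = 19.1, G = (20.62, -15.93). ∠SGD = 60.4° gives GD at 179.7° from the x-axis; with |GD| = 25.4, D = (-4.776, -15.79). ∠GDJ = 120.3° gives DJ at 120.0° from the x-axis; with |DJ| = 24.8, J = (-17.18, 5.683). ∠DJT = 105.0° gives JT at 45.00° from the x-axis; with |JT| = 25.9, T = (1.138, 24.00). Then |FT| = |T − F| = 24.02.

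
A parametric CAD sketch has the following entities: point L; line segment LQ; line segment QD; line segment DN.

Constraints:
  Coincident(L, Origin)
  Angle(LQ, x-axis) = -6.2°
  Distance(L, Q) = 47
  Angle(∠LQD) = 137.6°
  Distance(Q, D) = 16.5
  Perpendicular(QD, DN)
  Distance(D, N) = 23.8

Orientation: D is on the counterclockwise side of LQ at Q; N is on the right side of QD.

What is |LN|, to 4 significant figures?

75.51

∠LQD = 137.6°, so QD runs at -6.2° + (180° − 137.6°) = 36.20° from the x-axis; with |QD| = 16.5, D = Q + 16.5·(cos 36.20°, sin 36.20°) = (60.04, 4.669). The perpendicularity gives DN at right angles to QD; with |DN| = 23.8 on the right of QD, N = D + 23.8·(0.5906, -0.8070) = (74.10, -14.54). Then |LN| = |N − L| = 75.51.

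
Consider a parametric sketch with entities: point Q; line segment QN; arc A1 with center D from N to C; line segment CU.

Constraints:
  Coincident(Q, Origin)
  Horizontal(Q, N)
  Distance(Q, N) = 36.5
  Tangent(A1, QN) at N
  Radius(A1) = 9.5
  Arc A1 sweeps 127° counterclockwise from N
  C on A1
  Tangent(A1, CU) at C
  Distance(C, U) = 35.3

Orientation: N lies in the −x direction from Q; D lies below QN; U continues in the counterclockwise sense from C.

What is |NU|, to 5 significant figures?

45.507

Q is at the origin; Q and N share the same y with |QN| = 36.5 and N on the −x side, so N = (-36.500, 0.0000). A1 meets QN tangentially, so DN is at right angles to QN, so D = N + (0, -9.5) = (-36.500, -9.5000). On A1, N sits at bearing 90° from D; a 127° counterclockwise sweep puts C at bearing 217°, so C = D + 9.5·(cos 217°, sin 217°) = (-44.087, -15.217). Since A1 is tangent to CU there, DC ⟂ CU, so CU runs along (−sin 217°, cos 217°); with |CU| = 35.3, U = (-22.843, -43.409). Then |NU| = |U − N| = 45.507.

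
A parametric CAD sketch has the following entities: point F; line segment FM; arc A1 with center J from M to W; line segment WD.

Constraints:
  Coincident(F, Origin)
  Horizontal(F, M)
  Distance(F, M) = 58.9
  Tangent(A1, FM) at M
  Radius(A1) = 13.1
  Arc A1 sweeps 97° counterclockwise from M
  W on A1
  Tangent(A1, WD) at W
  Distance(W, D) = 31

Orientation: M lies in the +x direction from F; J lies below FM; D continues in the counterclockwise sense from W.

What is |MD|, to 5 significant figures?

46.392

F is at the origin; F and M share the same y with |FM| = 58.9 and M on the +x side, so M = (58.900, 0.0000). Tangency of A1 to FM means the radius JM is perpendicular to FM, so J = M + (0, -13.1) = (58.900, -13.100). On A1, M sits at bearing 90° from J; a 97° counterclockwise sweep puts W at bearing 187°, so W = J + 13.1·(cos 187°, sin 187°) = (45.898, -14.696). A1 meets WD tangentially, so JW is at right angles to WD, so WD runs along (−sin 187°, cos 187°); with |WD| = 31.0, D = (49.676, -45.465). Then |MD| = |D − M| = 46.392.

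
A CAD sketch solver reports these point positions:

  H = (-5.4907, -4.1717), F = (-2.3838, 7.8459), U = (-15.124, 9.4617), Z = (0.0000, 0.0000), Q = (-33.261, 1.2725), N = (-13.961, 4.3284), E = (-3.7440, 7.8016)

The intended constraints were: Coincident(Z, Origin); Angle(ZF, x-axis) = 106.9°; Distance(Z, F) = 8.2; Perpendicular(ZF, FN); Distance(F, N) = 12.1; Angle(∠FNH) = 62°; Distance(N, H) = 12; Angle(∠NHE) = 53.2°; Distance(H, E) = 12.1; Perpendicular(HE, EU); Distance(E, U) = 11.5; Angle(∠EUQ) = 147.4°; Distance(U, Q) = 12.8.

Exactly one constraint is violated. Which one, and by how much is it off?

Distance(U, Q) = 12.8 — off by 7.10.

Z = (0.00, 0.00) ✓; ZF at 106.9° ✓; |ZF| = 8.200 ✓; ∠(ZF, FN) = 90.00° ✓; |FN| = 12.10 ✓; ∠FNH = 62.00° ✓; |NH| = 12.00 ✓; ∠NHE = 53.20° ✓; |HE| = 12.10 ✓; ∠(HE, EU) = 90.00° ✓; |EU| = 11.50 ✓; ∠EUQ = 147.4° ✓; |UQ| = 19.90 ✗.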